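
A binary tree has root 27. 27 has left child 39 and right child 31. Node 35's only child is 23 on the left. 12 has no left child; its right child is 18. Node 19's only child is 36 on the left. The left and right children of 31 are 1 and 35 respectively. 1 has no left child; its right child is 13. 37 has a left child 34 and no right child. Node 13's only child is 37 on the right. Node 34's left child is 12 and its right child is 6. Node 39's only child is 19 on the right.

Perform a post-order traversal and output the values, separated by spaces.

36 19 39 18 12 6 34 37 13 1 23 35 31 27

Post-order visits the left subtree, then the right subtree, then the node.
At 27: go left to 39.
  At 39: no left child.
  At 39: go right to 19.
    At 19: go left to 36.
      36 is a leaf — visit 36.
    At 19: no right child.
    Visit 19.
  Visit 39.
At 27: go right to 31.
  At 31: go left to 1.
    At 1: no left child.
    At 1: go right to 13.
      At 13: no left child.
      At 13: go right to 37.
        At 37: go left to 34.
          At 34: go left to 12.
            At 12: no left child.
            At 12: go right to 18.
              18 is a leaf — visit 18.
            Visit 12.
          At 34: go right to 6.
            6 is a leaf — visit 6.
          Visit 34.
        At 37: no right child.
        Visit 37.
      Visit 13.
    Visit 1.
  At 31: go right to 35.
    At 35: go left to 23.
      23 is a leaf — visit 23.
    At 35: no right child.
    Visit 35.
  Visit 31.
Visit 27.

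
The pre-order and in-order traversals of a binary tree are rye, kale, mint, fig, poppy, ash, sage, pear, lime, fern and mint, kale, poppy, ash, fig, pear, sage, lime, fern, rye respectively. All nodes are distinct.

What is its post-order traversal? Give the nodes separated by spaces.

mint ash poppy pear fern lime sage fig kale rye

The first element of pre-order is the root; it splits in-order into left and right subtrees.
Root rye: left subtree has 9 nodes {mint, kale, poppy, ash, fig, pear, sage, lime, fern}, right has 0 { }.
  Root kale: left subtree has 1 node {mint}, right has 7 {poppy, ash, fig, pear, sage, lime, fern}.
    Root fig: left subtree has 2 nodes {poppy, ash}, right has 4 {pear, sage, lime, fern}.
      Root poppy: left subtree has 0 nodes { }, right has 1 {ash}.
      Root sage: left subtree has 1 node {pear}, right has 2 {lime, fern}.
        Root lime: left subtree has 0 nodes { }, right has 1 {fern}.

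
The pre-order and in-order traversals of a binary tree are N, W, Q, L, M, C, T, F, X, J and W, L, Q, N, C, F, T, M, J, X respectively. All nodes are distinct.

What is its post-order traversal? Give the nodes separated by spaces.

L Q W F T C J X M N

The first element of pre-order is the root; it splits in-order into left and right subtrees.
Root N: left subtree has 3 nodes {W, L, Q}, right has 6 {C, F, T, M, J, X}.
  Root W: left subtree has 0 nodes { }, right has 2 {L, Q}.
    Root Q: left subtree has 1 node {L}, right has 0 { }.
  Root M: left subtree has 3 nodes {C, F, T}, right has 2 {J, X}.
    Root C: left subtree has 0 nodes { }, right has 2 {F, T}.
      Root T: left subtree has 1 node {F}, right has 0 { }.
    Root X: left subtree has 1 node {J}, right has 0 { }.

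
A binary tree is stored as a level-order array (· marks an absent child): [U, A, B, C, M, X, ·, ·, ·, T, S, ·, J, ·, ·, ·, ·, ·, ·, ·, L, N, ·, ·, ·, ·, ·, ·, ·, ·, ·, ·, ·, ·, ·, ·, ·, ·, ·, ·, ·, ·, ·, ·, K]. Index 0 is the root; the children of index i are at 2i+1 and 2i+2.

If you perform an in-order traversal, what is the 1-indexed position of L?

4

In-order visits the left subtree, then the node, then the right subtree.
At U: go left to A.
  At A: go left to C.
    C is a leaf — visit C.
  Visit A.
  At A: go right to M.
    At M: go left to T.
      At T: no left child.
      Visit T.
      At T: go right to L.
        L is a leaf — visit L.
    Visit M.
    At M: go right to S.
      At S: go left to N.
        At N: no left child.
        Visit N.
        At N: go right to K.
          K is a leaf — visit K.
      Visit S.
      At S: no right child.
Visit U.
At U: go right to B.
  At B: go left to X.
    At X: no left child.
    Visit X.
    At X: go right to J.
      J is a leaf — visit J.
  Visit B.
  At B: no right child.
Full in-order sequence: C, A, T, L, M, N, K, S, U, X, J, B.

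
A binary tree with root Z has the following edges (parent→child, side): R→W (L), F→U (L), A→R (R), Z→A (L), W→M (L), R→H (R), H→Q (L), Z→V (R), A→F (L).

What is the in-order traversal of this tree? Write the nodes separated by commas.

In-order visits the left subtree, then the node, then the right subtree.
At Z: go left to A.
  At A: go left to F.
    At F: go left to U.
      U is a leaf — visit U.
    Visit F.
    At F: no right child.
  Visit A.
  At A: go right to R.
    At R: go left to W.
      At W: go left to M.
        M is a leaf — visit M.
      Visit W.
      At W: no right child.
    Visit R.
    At R: go right to H.
      At H: go left to Q.
        Q is a leaf — visit Q.
      Visit H.
      At H: no right child.
Visit Z.
At Z: go right to V.
  V is a leaf — visit V.

U, F, A, M, W, R, Q, H, Z, V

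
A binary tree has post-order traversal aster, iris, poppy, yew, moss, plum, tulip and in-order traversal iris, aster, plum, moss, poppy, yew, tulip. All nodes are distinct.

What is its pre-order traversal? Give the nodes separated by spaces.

The last element of post-order is the root; it splits in-order into left and right subtrees.
Root tulip: left subtree has 6 nodes {iris, aster, plum, moss, poppy, yew}, right has 0 { }.
  Root plum: left subtree has 2 nodes {iris, aster}, right has 3 {moss, poppy, yew}.
    Root iris: left subtree has 0 nodes { }, right has 1 {aster}.
    Root moss: left subtree has 0 nodes { }, right has 2 {poppy, yew}.
      Root yew: left subtree has 1 node {poppy}, right has 0 { }.

tulip plum iris aster moss yew poppy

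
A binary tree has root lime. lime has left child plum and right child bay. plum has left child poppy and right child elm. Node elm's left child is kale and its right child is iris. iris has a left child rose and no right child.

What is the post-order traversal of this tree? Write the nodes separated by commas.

poppy, kale, rose, iris, elm, plum, bay, lime

Post-order visits the left subtree, then the right subtree, then the node.
At lime: go left to plum.
  At plum: go left to poppy.
    poppy is a leaf — visit poppy.
  At plum: go right to elm.
    At elm: go left to kale.
      kale is a leaf — visit kale.
    At elm: go right to iris.
      At iris: go left to rose.
        rose is a leaf — visit rose.
      At iris: no right child.
      Visit iris.
    Visit elm.
  Visit plum.
At lime: go right to bay.
  bay is a leaf — visit bay.
Visit lime.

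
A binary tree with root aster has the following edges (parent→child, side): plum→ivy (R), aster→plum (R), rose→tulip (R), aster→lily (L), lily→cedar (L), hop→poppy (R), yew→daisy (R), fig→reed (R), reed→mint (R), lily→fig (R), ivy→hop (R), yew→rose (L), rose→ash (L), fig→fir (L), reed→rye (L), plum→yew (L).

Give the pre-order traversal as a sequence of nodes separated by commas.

Pre-order visits the node, then its left subtree, then its right subtree.
Visit aster.
At aster: go left to lily.
  Visit lily.
  At lily: go left to cedar.
    cedar is a leaf — visit cedar.
  At lily: go right to fig.
    Visit fig.
    At fig: go left to fir.
      fir is a leaf — visit fir.
    At fig: go right to reed.
      Visit reed.
      At reed: go left to rye.
        rye is a leaf — visit rye.
      At reed: go right to mint.
        mint is a leaf — visit mint.
At aster: go right to plum.
  Visit plum.
  At plum: go left to yew.
    Visit yew.
    At yew: go left to rose.
      Visit rose.
      At rose: go left to ash.
        ash is a leaf — visit ash.
      At rose: go right to tulip.
        tulip is a leaf — visit tulip.
    At yew: go right to daisy.
      daisy is a leaf — visit daisy.
  At plum: go right to ivy.
    Visit ivy.
    At ivy: no left child.
    At ivy: go right to hop.
      Visit hop.
      At hop: no left child.
      At hop: go right to poppy.
        poppy is a leaf — visit poppy.

aster, lily, cedar, fig, fir, reed, rye, mint, plum, yew, rose, ash, tulip, daisy, ivy, hop, poppy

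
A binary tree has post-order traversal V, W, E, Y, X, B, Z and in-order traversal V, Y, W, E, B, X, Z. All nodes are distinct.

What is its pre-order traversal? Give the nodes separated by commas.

The last element of post-order is the root; it splits in-order into left and right subtrees.
Root Z: left subtree has 6 nodes {V, Y, W, E, B, X}, right has 0 { }.
  Root B: left subtree has 4 nodes {V, Y, W, E}, right has 1 {X}.
    Root Y: left subtree has 1 node {V}, right has 2 {W, E}.
      Root E: left subtree has 1 node {W}, right has 0 { }.

Z, B, Y, V, E, W, X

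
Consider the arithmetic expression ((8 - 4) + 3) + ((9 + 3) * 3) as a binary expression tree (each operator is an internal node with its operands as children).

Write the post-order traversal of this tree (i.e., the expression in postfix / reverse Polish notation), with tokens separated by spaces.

Post-order on an expression tree gives postfix notation: for each operator, emit left operand, right operand, then the operator.

8 4 - 3 + 9 3 + 3 * +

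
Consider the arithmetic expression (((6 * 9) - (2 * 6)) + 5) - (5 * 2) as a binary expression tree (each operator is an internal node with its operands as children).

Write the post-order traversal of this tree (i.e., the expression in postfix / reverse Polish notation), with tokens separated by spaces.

6 9 * 2 6 * - 5 + 5 2 * -

Post-order on an expression tree gives postfix notation: for each operator, emit left operand, right operand, then the operator.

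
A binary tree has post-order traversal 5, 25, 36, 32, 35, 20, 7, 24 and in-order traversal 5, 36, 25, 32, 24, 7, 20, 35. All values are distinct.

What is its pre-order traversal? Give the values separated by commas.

24, 32, 36, 5, 25, 7, 20, 35

The last element of post-order is the root; it splits in-order into left and right subtrees.
Root 24: left subtree has 4 nodes {5, 36, 25, 32}, right has 3 {7, 20, 35}.
  Root 32: left subtree has 3 nodes {5, 36, 25}, right has 0 { }.
    Root 36: left subtree has 1 node {5}, right has 1 {25}.
  Root 7: left subtree has 0 nodes { }, right has 2 {20, 35}.
    Root 20: left subtree has 0 nodes { }, right has 1 {35}.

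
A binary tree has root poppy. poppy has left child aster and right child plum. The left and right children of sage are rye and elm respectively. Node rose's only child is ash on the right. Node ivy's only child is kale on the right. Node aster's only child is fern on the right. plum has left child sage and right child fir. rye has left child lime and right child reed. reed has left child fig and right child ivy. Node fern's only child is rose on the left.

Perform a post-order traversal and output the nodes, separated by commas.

Post-order visits the left subtree, then the right subtree, then the node.
At poppy: go left to aster.
  At aster: no left child.
  At aster: go right to fern.
    At fern: go left to rose.
      At rose: no left child.
      At rose: go right to ash.
        ash is a leaf — visit ash.
      Visit rose.
    At fern: no right child.
    Visit fern.
  Visit aster.
At poppy: go right to plum.
  At plum: go left to sage.
    At sage: go left to rye.
      At rye: go left to lime.
        lime is a leaf — visit lime.
      At rye: go right to reed.
        At reed: go left to fig.
          fig is a leaf — visit fig.
        At reed: go right to ivy.
          At ivy: no left child.
          At ivy: go right to kale.
            kale is a leaf — visit kale.
          Visit ivy.
        Visit reed.
      Visit rye.
    At sage: go right to elm.
      elm is a leaf — visit elm.
    Visit sage.
  At plum: go right to fir.
    fir is a leaf — visit fir.
  Visit plum.
Visit poppy.

ash, rose, fern, aster, lime, fig, kale, ivy, reed, rye, elm, sage, fir, plum, poppy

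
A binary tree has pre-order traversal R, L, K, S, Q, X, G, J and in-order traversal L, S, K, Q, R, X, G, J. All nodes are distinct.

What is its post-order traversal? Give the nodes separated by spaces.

S Q K L J G X R

The first element of pre-order is the root; it splits in-order into left and right subtrees.
Root R: left subtree has 4 nodes {L, S, K, Q}, right has 3 {X, G, J}.
  Root L: left subtree has 0 nodes { }, right has 3 {S, K, Q}.
    Root K: left subtree has 1 node {S}, right has 1 {Q}.
  Root X: left subtree has 0 nodes { }, right has 2 {G, J}.
    Root G: left subtree has 0 nodes { }, right has 1 {J}.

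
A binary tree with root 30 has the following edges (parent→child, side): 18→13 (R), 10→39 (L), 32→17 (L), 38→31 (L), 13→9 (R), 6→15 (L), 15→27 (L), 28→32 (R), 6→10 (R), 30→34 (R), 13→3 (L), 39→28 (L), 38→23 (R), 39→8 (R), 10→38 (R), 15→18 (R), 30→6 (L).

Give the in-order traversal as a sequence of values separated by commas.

In-order visits the left subtree, then the node, then the right subtree.
At 30: go left to 6.
  At 6: go left to 15.
    At 15: go left to 27.
      27 is a leaf — visit 27.
    Visit 15.
    At 15: go right to 18.
      At 18: no left child.
      Visit 18.
      At 18: go right to 13.
        At 13: go left to 3.
          3 is a leaf — visit 3.
        Visit 13.
        At 13: go right to 9.
          9 is a leaf — visit 9.
  Visit 6.
  At 6: go right to 10.
    At 10: go left to 39.
      At 39: go left to 28.
        At 28: no left child.
        Visit 28.
        At 28: go right to 32.
          At 32: go left to 17.
            17 is a leaf — visit 17.
          Visit 32.
          At 32: no right child.
      Visit 39.
      At 39: go right to 8.
        8 is a leaf — visit 8.
    Visit 10.
    At 10: go right to 38.
      At 38: go left to 31.
        31 is a leaf — visit 31.
      Visit 38.
      At 38: go right to 23.
        23 is a leaf — visit 23.
Visit 30.
At 30: go right to 34.
  34 is a leaf — visit 34.

27, 15, 18, 3, 13, 9, 6, 28, 17, 32, 39, 8, 10, 31, 38, 23, 30, 34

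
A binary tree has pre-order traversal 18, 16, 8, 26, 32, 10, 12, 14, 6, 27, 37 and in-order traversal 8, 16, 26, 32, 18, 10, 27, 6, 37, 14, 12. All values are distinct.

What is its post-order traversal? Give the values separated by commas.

The first element of pre-order is the root; it splits in-order into left and right subtrees.
Root 18: left subtree has 4 nodes {8, 16, 26, 32}, right has 6 {10, 27, 6, 37, 14, 12}.
  Root 16: left subtree has 1 node {8}, right has 2 {26, 32}.
    Root 26: left subtree has 0 nodes { }, right has 1 {32}.
  Root 10: left subtree has 0 nodes { }, right has 5 {27, 6, 37, 14, 12}.
    Root 12: left subtree has 4 nodes {27, 6, 37, 14}, right has 0 { }.
      Root 14: left subtree has 3 nodes {27, 6, 37}, right has 0 { }.
        Root 6: left subtree has 1 node {27}, right has 1 {37}.

8, 32, 26, 16, 27, 37, 6, 14, 12, 10, 18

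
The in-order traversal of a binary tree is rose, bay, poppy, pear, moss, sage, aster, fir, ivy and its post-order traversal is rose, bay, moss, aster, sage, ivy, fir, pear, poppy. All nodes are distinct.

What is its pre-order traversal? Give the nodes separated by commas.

poppy, bay, rose, pear, fir, sage, moss, aster, ivy

The last element of post-order is the root; it splits in-order into left and right subtrees.
Root poppy: left subtree has 2 nodes {rose, bay}, right has 6 {pear, moss, sage, aster, fir, ivy}.
  Root bay: left subtree has 1 node {rose}, right has 0 { }.
  Root pear: left subtree has 0 nodes { }, right has 5 {moss, sage, aster, fir, ivy}.
    Root fir: left subtree has 3 nodes {moss, sage, aster}, right has 1 {ivy}.
      Root sage: left subtree has 1 node {moss}, right has 1 {aster}.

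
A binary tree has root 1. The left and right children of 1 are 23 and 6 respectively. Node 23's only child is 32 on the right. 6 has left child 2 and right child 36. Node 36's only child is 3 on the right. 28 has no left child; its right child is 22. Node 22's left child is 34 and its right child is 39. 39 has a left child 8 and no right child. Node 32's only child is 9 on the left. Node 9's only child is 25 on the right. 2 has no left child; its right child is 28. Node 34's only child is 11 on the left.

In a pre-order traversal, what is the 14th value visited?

Pre-order visits the node, then its left subtree, then its right subtree.
Visit 1.
At 1: go left to 23.
  Visit 23.
  At 23: no left child.
  At 23: go right to 32.
    Visit 32.
    At 32: go left to 9.
      Visit 9.
      At 9: no left child.
      At 9: go right to 25.
        25 is a leaf — visit 25.
    At 32: no right child.
At 1: go right to 6.
  Visit 6.
  At 6: go left to 2.
    Visit 2.
    At 2: no left child.
    At 2: go right to 28.
      Visit 28.
      At 28: no left child.
      At 28: go right to 22.
        Visit 22.
        At 22: go left to 34.
          Visit 34.
          At 34: go left to 11.
            11 is a leaf — visit 11.
          At 34: no right child.
        At 22: go right to 39.
          Visit 39.
          At 39: go left to 8.
            8 is a leaf — visit 8.
          At 39: no right child.
  At 6: go right to 36.
    Visit 36.
    At 36: no left child.
    At 36: go right to 3.
      3 is a leaf — visit 3.
Full pre-order sequence: 1, 23, 32, 9, 25, 6, 2, 28, 22, 34, 11, 39, 8, 36, 3.

36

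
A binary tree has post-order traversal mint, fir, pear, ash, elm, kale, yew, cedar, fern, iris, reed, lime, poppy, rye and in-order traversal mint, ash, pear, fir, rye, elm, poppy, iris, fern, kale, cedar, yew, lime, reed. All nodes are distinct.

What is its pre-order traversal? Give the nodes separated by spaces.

The last element of post-order is the root; it splits in-order into left and right subtrees.
Root rye: left subtree has 4 nodes {mint, ash, pear, fir}, right has 9 {elm, poppy, iris, fern, kale, cedar, yew, lime, reed}.
  Root ash: left subtree has 1 node {mint}, right has 2 {pear, fir}.
    Root pear: left subtree has 0 nodes { }, right has 1 {fir}.
  Root poppy: left subtree has 1 node {elm}, right has 7 {iris, fern, kale, cedar, yew, lime, reed}.
    Root lime: left subtree has 5 nodes {iris, fern, kale, cedar, yew}, right has 1 {reed}.
      Root iris: left subtree has 0 nodes { }, right has 4 {fern, kale, cedar, yew}.
        Root fern: left subtree has 0 nodes { }, right has 3 {kale, cedar, yew}.
          Root cedar: left subtree has 1 node {kale}, right has 1 {yew}.

rye ash mint pear fir poppy elm lime iris fern cedar kale yew reed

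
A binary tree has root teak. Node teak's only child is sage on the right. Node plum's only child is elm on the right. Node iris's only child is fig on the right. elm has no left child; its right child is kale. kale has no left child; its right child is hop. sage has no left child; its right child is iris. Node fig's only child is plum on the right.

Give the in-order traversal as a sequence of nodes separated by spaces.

In-order visits the left subtree, then the node, then the right subtree.
At teak: no left child.
Visit teak.
At teak: go right to sage.
  At sage: no left child.
  Visit sage.
  At sage: go right to iris.
    At iris: no left child.
    Visit iris.
    At iris: go right to fig.
      At fig: no left child.
      Visit fig.
      At fig: go right to plum.
        At plum: no left child.
        Visit plum.
        At plum: go right to elm.
          At elm: no left child.
          Visit elm.
          At elm: go right to kale.
            At kale: no left child.
            Visit kale.
            At kale: go right to hop.
              hop is a leaf — visit hop.

teak sage iris fig plum elm kale hop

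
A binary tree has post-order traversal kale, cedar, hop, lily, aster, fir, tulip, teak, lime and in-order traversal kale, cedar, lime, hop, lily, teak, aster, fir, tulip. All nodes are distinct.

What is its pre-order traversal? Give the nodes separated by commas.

The last element of post-order is the root; it splits in-order into left and right subtrees.
Root lime: left subtree has 2 nodes {kale, cedar}, right has 6 {hop, lily, teak, aster, fir, tulip}.
  Root cedar: left subtree has 1 node {kale}, right has 0 { }.
  Root teak: left subtree has 2 nodes {hop, lily}, right has 3 {aster, fir, tulip}.
    Root lily: left subtree has 1 node {hop}, right has 0 { }.
    Root tulip: left subtree has 2 nodes {aster, fir}, right has 0 { }.
      Root fir: left subtree has 1 node {aster}, right has 0 { }.

lime, cedar, kale, teak, lily, hop, tulip, fir, aster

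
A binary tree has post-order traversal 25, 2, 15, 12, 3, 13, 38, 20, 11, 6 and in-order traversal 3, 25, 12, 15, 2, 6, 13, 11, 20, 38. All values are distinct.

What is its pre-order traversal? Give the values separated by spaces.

The last element of post-order is the root; it splits in-order into left and right subtrees.
Root 6: left subtree has 5 nodes {3, 25, 12, 15, 2}, right has 4 {13, 11, 20, 38}.
  Root 3: left subtree has 0 nodes { }, right has 4 {25, 12, 15, 2}.
    Root 12: left subtree has 1 node {25}, right has 2 {15, 2}.
      Root 15: left subtree has 0 nodes { }, right has 1 {2}.
  Root 11: left subtree has 1 node {13}, right has 2 {20, 38}.
    Root 20: left subtree has 0 nodes { }, right has 1 {38}.

6 3 12 25 15 2 11 13 20 38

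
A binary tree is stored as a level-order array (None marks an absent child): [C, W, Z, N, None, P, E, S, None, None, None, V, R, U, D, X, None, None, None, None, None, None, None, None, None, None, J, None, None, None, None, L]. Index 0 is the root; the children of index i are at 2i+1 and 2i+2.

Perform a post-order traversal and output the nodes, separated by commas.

L, X, S, N, W, V, J, R, P, U, D, E, Z, C

Post-order visits the left subtree, then the right subtree, then the node.
At C: go left to W.
  At W: go left to N.
    At N: go left to S.
      At S: go left to X.
        At X: go left to L.
          L is a leaf — visit L.
        At X: no right child.
        Visit X.
      At S: no right child.
      Visit S.
    At N: no right child.
    Visit N.
  At W: no right child.
  Visit W.
At C: go right to Z.
  At Z: go left to P.
    At P: go left to V.
      V is a leaf — visit V.
    At P: go right to R.
      At R: no left child.
      At R: go right to J.
        J is a leaf — visit J.
      Visit R.
    Visit P.
  At Z: go right to E.
    At E: go left to U.
      U is a leaf — visit U.
    At E: go right to D.
      D is a leaf — visit D.
    Visit E.
  Visit Z.
Visit C.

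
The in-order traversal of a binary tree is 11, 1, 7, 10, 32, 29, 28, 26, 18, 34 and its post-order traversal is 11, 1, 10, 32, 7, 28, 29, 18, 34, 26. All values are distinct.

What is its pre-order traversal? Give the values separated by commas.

The last element of post-order is the root; it splits in-order into left and right subtrees.
Root 26: left subtree has 7 nodes {11, 1, 7, 10, 32, 29, 28}, right has 2 {18, 34}.
  Root 29: left subtree has 5 nodes {11, 1, 7, 10, 32}, right has 1 {28}.
    Root 7: left subtree has 2 nodes {11, 1}, right has 2 {10, 32}.
      Root 1: left subtree has 1 node {11}, right has 0 { }.
      Root 32: left subtree has 1 node {10}, right has 0 { }.
  Root 34: left subtree has 1 node {18}, right has 0 { }.

26, 29, 7, 1, 11, 32, 10, 28, 34, 18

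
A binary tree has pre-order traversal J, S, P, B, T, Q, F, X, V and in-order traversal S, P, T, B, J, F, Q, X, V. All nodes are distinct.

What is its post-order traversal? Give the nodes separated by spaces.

The first element of pre-order is the root; it splits in-order into left and right subtrees.
Root J: left subtree has 4 nodes {S, P, T, B}, right has 4 {F, Q, X, V}.
  Root S: left subtree has 0 nodes { }, right has 3 {P, T, B}.
    Root P: left subtree has 0 nodes { }, right has 2 {T, B}.
      Root B: left subtree has 1 node {T}, right has 0 { }.
  Root Q: left subtree has 1 node {F}, right has 2 {X, V}.
    Root X: left subtree has 0 nodes { }, right has 1 {V}.

T B P S F V X Q J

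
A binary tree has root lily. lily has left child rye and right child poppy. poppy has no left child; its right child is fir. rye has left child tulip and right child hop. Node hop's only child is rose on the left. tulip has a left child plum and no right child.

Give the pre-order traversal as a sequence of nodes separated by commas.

lily, rye, tulip, plum, hop, rose, poppy, fir

Pre-order visits the node, then its left subtree, then its right subtree.
Visit lily.
At lily: go left to rye.
  Visit rye.
  At rye: go left to tulip.
    Visit tulip.
    At tulip: go left to plum.
      plum is a leaf — visit plum.
    At tulip: no right child.
  At rye: go right to hop.
    Visit hop.
    At hop: go left to rose.
      rose is a leaf — visit rose.
    At hop: no right child.
At lily: go right to poppy.
  Visit poppy.
  At poppy: no left child.
  At poppy: go right to fir.
    fir is a leaf — visit fir.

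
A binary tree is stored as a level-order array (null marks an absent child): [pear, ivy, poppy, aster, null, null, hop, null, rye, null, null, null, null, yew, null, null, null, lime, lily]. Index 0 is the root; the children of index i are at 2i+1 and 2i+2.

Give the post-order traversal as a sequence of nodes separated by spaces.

lime lily rye aster ivy yew hop poppy pear

Post-order visits the left subtree, then the right subtree, then the node.
At pear: go left to ivy.
  At ivy: go left to aster.
    At aster: no left child.
    At aster: go right to rye.
      At rye: go left to lime.
        lime is a leaf — visit lime.
      At rye: go right to lily.
        lily is a leaf — visit lily.
      Visit rye.
    Visit aster.
  At ivy: no right child.
  Visit ivy.
At pear: go right to poppy.
  At poppy: no left child.
  At poppy: go right to hop.
    At hop: go left to yew.
      yew is a leaf — visit yew.
    At hop: no right child.
    Visit hop.
  Visit poppy.
Visit pear.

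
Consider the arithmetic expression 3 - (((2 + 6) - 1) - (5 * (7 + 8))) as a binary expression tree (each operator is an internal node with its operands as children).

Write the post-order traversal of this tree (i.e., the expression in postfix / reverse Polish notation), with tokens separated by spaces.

3 2 6 + 1 - 5 7 8 + * - -

Post-order on an expression tree gives postfix notation: for each operator, emit left operand, right operand, then the operator.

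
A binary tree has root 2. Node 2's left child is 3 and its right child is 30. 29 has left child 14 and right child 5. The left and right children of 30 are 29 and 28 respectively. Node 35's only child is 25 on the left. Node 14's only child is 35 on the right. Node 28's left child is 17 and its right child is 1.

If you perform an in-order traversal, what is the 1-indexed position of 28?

10

In-order visits the left subtree, then the node, then the right subtree.
At 2: go left to 3.
  3 is a leaf — visit 3.
Visit 2.
At 2: go right to 30.
  At 30: go left to 29.
    At 29: go left to 14.
      At 14: no left child.
      Visit 14.
      At 14: go right to 35.
        At 35: go left to 25.
          25 is a leaf — visit 25.
        Visit 35.
        At 35: no right child.
    Visit 29.
    At 29: go right to 5.
      5 is a leaf — visit 5.
  Visit 30.
  At 30: go right to 28.
    At 28: go left to 17.
      17 is a leaf — visit 17.
    Visit 28.
    At 28: go right to 1.
      1 is a leaf — visit 1.
Full in-order sequence: 3, 2, 14, 25, 35, 29, 5, 30, 17, 28, 1.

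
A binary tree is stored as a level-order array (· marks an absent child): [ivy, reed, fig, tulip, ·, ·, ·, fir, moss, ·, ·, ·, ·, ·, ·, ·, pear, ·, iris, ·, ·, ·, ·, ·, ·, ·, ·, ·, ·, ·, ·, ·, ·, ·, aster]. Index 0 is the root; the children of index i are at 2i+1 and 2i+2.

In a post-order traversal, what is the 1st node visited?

Post-order visits the left subtree, then the right subtree, then the node.
At ivy: go left to reed.
  At reed: go left to tulip.
    At tulip: go left to fir.
      At fir: no left child.
      At fir: go right to pear.
        At pear: no left child.
        At pear: go right to aster.
          aster is a leaf — visit aster.
        Visit pear.
      Visit fir.
    At tulip: go right to moss.
      At moss: no left child.
      At moss: go right to iris.
        iris is a leaf — visit iris.
      Visit moss.
    Visit tulip.
  At reed: no right child.
  Visit reed.
At ivy: go right to fig.
  fig is a leaf — visit fig.
Visit ivy.
Full post-order sequence: aster, pear, fir, iris, moss, tulip, reed, fig, ivy.

aster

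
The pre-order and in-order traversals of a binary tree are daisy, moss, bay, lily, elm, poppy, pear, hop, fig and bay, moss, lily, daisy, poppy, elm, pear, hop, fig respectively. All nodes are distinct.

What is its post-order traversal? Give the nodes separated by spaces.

The first element of pre-order is the root; it splits in-order into left and right subtrees.
Root daisy: left subtree has 3 nodes {bay, moss, lily}, right has 5 {poppy, elm, pear, hop, fig}.
  Root moss: left subtree has 1 node {bay}, right has 1 {lily}.
  Root elm: left subtree has 1 node {poppy}, right has 3 {pear, hop, fig}.
    Root pear: left subtree has 0 nodes { }, right has 2 {hop, fig}.
      Root hop: left subtree has 0 nodes { }, right has 1 {fig}.

bay lily moss poppy fig hop pear elm daisy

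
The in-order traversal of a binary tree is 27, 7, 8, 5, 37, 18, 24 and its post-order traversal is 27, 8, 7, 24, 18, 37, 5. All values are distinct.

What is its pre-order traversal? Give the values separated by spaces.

The last element of post-order is the root; it splits in-order into left and right subtrees.
Root 5: left subtree has 3 nodes {27, 7, 8}, right has 3 {37, 18, 24}.
  Root 7: left subtree has 1 node {27}, right has 1 {8}.
  Root 37: left subtree has 0 nodes { }, right has 2 {18, 24}.
    Root 18: left subtree has 0 nodes { }, right has 1 {24}.

5 7 27 8 37 18 24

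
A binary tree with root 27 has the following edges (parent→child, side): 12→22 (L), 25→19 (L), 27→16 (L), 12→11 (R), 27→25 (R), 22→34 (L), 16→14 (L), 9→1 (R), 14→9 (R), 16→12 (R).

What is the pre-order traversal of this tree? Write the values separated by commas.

Pre-order visits the node, then its left subtree, then its right subtree.
Visit 27.
At 27: go left to 16.
  Visit 16.
  At 16: go left to 14.
    Visit 14.
    At 14: no left child.
    At 14: go right to 9.
      Visit 9.
      At 9: no left child.
      At 9: go right to 1.
        1 is a leaf — visit 1.
  At 16: go right to 12.
    Visit 12.
    At 12: go left to 22.
      Visit 22.
      At 22: go left to 34.
        34 is a leaf — visit 34.
      At 22: no right child.
    At 12: go right to 11.
      11 is a leaf — visit 11.
At 27: go right to 25.
  Visit 25.
  At 25: go left to 19.
    19 is a leaf — visit 19.
  At 25: no right child.

27, 16, 14, 9, 1, 12, 22, 34, 11, 25, 19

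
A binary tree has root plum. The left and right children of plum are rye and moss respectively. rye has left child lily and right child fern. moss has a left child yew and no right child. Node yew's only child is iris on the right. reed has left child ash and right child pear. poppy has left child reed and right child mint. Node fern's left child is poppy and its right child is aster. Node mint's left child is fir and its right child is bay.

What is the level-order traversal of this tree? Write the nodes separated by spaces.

plum rye moss lily fern yew poppy aster iris reed mint ash pear fir bay

Level-order visits nodes level by level from the root, left to right within each level.
Level 0: plum
Level 1: rye, moss
Level 2: lily, fern, yew
Level 3: poppy, aster, iris
Level 4: reed, mint
Level 5: ash, pear, fir, bay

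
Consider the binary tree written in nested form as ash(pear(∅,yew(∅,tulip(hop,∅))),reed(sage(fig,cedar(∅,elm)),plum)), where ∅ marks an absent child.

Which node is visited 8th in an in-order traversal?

In-order visits the left subtree, then the node, then the right subtree.
At ash: go left to pear.
  At pear: no left child.
  Visit pear.
  At pear: go right to yew.
    At yew: no left child.
    Visit yew.
    At yew: go right to tulip.
      At tulip: go left to hop.
        hop is a leaf — visit hop.
      Visit tulip.
      At tulip: no right child.
Visit ash.
At ash: go right to reed.
  At reed: go left to sage.
    At sage: go left to fig.
      fig is a leaf — visit fig.
    Visit sage.
    At sage: go right to cedar.
      At cedar: no left child.
      Visit cedar.
      At cedar: go right to elm.
        elm is a leaf — visit elm.
  Visit reed.
  At reed: go right to plum.
    plum is a leaf — visit plum.
Full in-order sequence: pear, yew, hop, tulip, ash, fig, sage, cedar, elm, reed, plum.

cedar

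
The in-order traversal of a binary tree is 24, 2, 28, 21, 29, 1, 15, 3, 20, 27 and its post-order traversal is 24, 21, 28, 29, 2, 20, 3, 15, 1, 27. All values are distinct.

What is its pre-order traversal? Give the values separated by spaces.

27 1 2 24 29 28 21 15 3 20

The last element of post-order is the root; it splits in-order into left and right subtrees.
Root 27: left subtree has 9 nodes {24, 2, 28, 21, 29, 1, 15, 3, 20}, right has 0 { }.
  Root 1: left subtree has 5 nodes {24, 2, 28, 21, 29}, right has 3 {15, 3, 20}.
    Root 2: left subtree has 1 node {24}, right has 3 {28, 21, 29}.
      Root 29: left subtree has 2 nodes {28, 21}, right has 0 { }.
        Root 28: left subtree has 0 nodes { }, right has 1 {21}.
    Root 15: left subtree has 0 nodes { }, right has 2 {3, 20}.
      Root 3: left subtree has 0 nodes { }, right has 1 {20}.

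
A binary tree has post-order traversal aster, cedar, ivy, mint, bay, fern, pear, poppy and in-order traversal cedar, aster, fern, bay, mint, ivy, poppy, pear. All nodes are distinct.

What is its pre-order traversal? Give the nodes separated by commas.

poppy, fern, cedar, aster, bay, mint, ivy, pear

The last element of post-order is the root; it splits in-order into left and right subtrees.
Root poppy: left subtree has 6 nodes {cedar, aster, fern, bay, mint, ivy}, right has 1 {pear}.
  Root fern: left subtree has 2 nodes {cedar, aster}, right has 3 {bay, mint, ivy}.
    Root cedar: left subtree has 0 nodes { }, right has 1 {aster}.
    Root bay: left subtree has 0 nodes { }, right has 2 {mint, ivy}.
      Root mint: left subtree has 0 nodes { }, right has 1 {ivy}.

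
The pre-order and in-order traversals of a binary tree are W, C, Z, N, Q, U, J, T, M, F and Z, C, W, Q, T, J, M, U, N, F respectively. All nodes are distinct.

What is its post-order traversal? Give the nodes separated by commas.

The first element of pre-order is the root; it splits in-order into left and right subtrees.
Root W: left subtree has 2 nodes {Z, C}, right has 7 {Q, T, J, M, U, N, F}.
  Root C: left subtree has 1 node {Z}, right has 0 { }.
  Root N: left subtree has 5 nodes {Q, T, J, M, U}, right has 1 {F}.
    Root Q: left subtree has 0 nodes { }, right has 4 {T, J, M, U}.
      Root U: left subtree has 3 nodes {T, J, M}, right has 0 { }.
        Root J: left subtree has 1 node {T}, right has 1 {M}.

Z, C, T, M, J, U, Q, F, N, W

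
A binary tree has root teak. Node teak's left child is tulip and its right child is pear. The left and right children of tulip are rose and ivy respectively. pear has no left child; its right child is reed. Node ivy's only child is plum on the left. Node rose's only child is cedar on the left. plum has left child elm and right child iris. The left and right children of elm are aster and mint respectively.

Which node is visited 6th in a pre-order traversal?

plum

Pre-order visits the node, then its left subtree, then its right subtree.
Visit teak.
At teak: go left to tulip.
  Visit tulip.
  At tulip: go left to rose.
    Visit rose.
    At rose: go left to cedar.
      cedar is a leaf — visit cedar.
    At rose: no right child.
  At tulip: go right to ivy.
    Visit ivy.
    At ivy: go left to plum.
      Visit plum.
      At plum: go left to elm.
        Visit elm.
        At elm: go left to aster.
          aster is a leaf — visit aster.
        At elm: go right to mint.
          mint is a leaf — visit mint.
      At plum: go right to iris.
        iris is a leaf — visit iris.
    At ivy: no right child.
At teak: go right to pear.
  Visit pear.
  At pear: no left child.
  At pear: go right to reed.
    reed is a leaf — visit reed.
Full pre-order sequence: teak, tulip, rose, cedar, ivy, plum, elm, aster, mint, iris, pear, reed.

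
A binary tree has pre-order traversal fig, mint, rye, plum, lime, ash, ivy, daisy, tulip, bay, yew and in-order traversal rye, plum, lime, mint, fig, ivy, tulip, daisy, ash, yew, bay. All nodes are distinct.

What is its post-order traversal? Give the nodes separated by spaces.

lime plum rye mint tulip daisy ivy yew bay ash fig

The first element of pre-order is the root; it splits in-order into left and right subtrees.
Root fig: left subtree has 4 nodes {rye, plum, lime, mint}, right has 6 {ivy, tulip, daisy, ash, yew, bay}.
  Root mint: left subtree has 3 nodes {rye, plum, lime}, right has 0 { }.
    Root rye: left subtree has 0 nodes { }, right has 2 {plum, lime}.
      Root plum: left subtree has 0 nodes { }, right has 1 {lime}.
  Root ash: left subtree has 3 nodes {ivy, tulip, daisy}, right has 2 {yew, bay}.
    Root ivy: left subtree has 0 nodes { }, right has 2 {tulip, daisy}.
      Root daisy: left subtree has 1 node {tulip}, right has 0 { }.
    Root bay: left subtree has 1 node {yew}, right has 0 { }.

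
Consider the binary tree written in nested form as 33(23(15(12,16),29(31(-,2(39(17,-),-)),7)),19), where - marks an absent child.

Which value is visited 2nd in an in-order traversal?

In-order visits the left subtree, then the node, then the right subtree.
At 33: go left to 23.
  At 23: go left to 15.
    At 15: go left to 12.
      12 is a leaf — visit 12.
    Visit 15.
    At 15: go right to 16.
      16 is a leaf — visit 16.
  Visit 23.
  At 23: go right to 29.
    At 29: go left to 31.
      At 31: no left child.
      Visit 31.
      At 31: go right to 2.
        At 2: go left to 39.
          At 39: go left to 17.
            17 is a leaf — visit 17.
          Visit 39.
          At 39: no right child.
        Visit 2.
        At 2: no right child.
    Visit 29.
    At 29: go right to 7.
      7 is a leaf — visit 7.
Visit 33.
At 33: go right to 19.
  19 is a leaf — visit 19.
Full in-order sequence: 12, 15, 16, 23, 31, 17, 39, 2, 29, 7, 33, 19.

15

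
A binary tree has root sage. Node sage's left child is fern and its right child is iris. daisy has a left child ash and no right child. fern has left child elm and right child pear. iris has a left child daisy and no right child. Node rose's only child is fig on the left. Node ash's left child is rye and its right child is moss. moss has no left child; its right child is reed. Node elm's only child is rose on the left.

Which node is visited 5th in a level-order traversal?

Level-order visits nodes level by level from the root, left to right within each level.
Level 0: sage
Level 1: fern, iris
Level 2: elm, pear, daisy
Level 3: rose, ash
Level 4: fig, rye, moss
Level 5: reed
Full level-order sequence: sage, fern, iris, elm, pear, daisy, rose, ash, fig, rye, moss, reed.

pear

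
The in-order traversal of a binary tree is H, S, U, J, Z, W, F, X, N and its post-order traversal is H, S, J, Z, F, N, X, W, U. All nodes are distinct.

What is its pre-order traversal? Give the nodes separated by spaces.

U S H W Z J X F N

The last element of post-order is the root; it splits in-order into left and right subtrees.
Root U: left subtree has 2 nodes {H, S}, right has 6 {J, Z, W, F, X, N}.
  Root S: left subtree has 1 node {H}, right has 0 { }.
  Root W: left subtree has 2 nodes {J, Z}, right has 3 {F, X, N}.
    Root Z: left subtree has 1 node {J}, right has 0 { }.
    Root X: left subtree has 1 node {F}, right has 1 {N}.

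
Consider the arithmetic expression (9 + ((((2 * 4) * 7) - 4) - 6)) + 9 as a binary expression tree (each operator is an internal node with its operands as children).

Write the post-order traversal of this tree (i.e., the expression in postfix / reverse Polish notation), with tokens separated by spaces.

Post-order on an expression tree gives postfix notation: for each operator, emit left operand, right operand, then the operator.

9 2 4 * 7 * 4 - 6 - + 9 +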